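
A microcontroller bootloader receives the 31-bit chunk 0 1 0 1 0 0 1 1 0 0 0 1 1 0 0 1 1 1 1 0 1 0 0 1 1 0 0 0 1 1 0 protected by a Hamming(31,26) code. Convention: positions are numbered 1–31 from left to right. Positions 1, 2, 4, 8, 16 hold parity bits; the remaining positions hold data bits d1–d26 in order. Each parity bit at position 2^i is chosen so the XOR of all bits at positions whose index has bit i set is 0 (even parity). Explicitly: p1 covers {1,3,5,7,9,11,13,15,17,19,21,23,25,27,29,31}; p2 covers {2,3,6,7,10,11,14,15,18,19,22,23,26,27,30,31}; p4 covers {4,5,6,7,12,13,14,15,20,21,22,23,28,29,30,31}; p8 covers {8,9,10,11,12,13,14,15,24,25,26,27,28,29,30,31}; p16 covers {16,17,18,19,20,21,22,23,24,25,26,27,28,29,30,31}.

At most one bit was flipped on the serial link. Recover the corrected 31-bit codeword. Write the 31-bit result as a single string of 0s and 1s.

s1 (pos 1,3,5,7,9,11,13,15,17,19,21,23,25,27,29,31): 0⊕0⊕0⊕1⊕0⊕0⊕1⊕0⊕1⊕1⊕1⊕0⊕1⊕0⊕1⊕0 = 1
s2 (pos 2,3,6,7,10,11,14,15,18,19,22,23,26,27,30,31): 1⊕0⊕0⊕1⊕0⊕0⊕0⊕0⊕1⊕1⊕0⊕0⊕0⊕0⊕1⊕0 = 1
s4 (pos 4,5,6,7,12,13,14,15,20,21,22,23,28,29,30,31): 1⊕0⊕0⊕1⊕1⊕1⊕0⊕0⊕0⊕1⊕0⊕0⊕0⊕1⊕1⊕0 = 1
s8 (pos 8,9,10,11,12,13,14,15,24,25,26,27,28,29,30,31): 1⊕0⊕0⊕0⊕1⊕1⊕0⊕0⊕1⊕1⊕0⊕0⊕0⊕1⊕1⊕0 = 1
s16 (pos 16,17,18,19,20,21,22,23,24,25,26,27,28,29,30,31): 1⊕1⊕1⊕1⊕0⊕1⊕0⊕0⊕1⊕1⊕0⊕0⊕0⊕1⊕1⊕0 = 1
Syndrome s16…s1 = 11111 → error at position 31.
Flip position 31: 0101001100011001111010011000110 → 0101001100011001111010011000111

0101001100011001111010011000111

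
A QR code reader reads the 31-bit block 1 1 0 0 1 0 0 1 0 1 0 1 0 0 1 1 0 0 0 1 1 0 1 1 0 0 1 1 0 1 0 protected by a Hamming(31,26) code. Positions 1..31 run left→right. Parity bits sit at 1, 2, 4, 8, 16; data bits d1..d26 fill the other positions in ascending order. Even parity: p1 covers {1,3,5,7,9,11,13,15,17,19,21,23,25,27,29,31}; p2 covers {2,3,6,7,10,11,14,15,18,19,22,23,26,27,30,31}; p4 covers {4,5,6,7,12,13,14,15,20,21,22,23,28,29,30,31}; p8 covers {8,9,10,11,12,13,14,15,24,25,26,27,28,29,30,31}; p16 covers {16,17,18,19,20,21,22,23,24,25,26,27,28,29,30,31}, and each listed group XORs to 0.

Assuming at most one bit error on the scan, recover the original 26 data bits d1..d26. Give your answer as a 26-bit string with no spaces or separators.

s1 (pos 1,3,5,7,9,11,13,15,17,19,21,23,25,27,29,31): 1⊕0⊕1⊕0⊕0⊕0⊕0⊕1⊕0⊕0⊕1⊕1⊕0⊕1⊕0⊕0 = 0
s2 (pos 2,3,6,7,10,11,14,15,18,19,22,23,26,27,30,31): 1⊕0⊕0⊕0⊕1⊕0⊕0⊕1⊕0⊕0⊕0⊕1⊕0⊕1⊕1⊕0 = 0
s4 (pos 4,5,6,7,12,13,14,15,20,21,22,23,28,29,30,31): 0⊕1⊕0⊕0⊕1⊕0⊕0⊕1⊕1⊕1⊕0⊕1⊕1⊕0⊕1⊕0 = 0
s8 (pos 8,9,10,11,12,13,14,15,24,25,26,27,28,29,30,31): 1⊕0⊕1⊕0⊕1⊕0⊕0⊕1⊕1⊕0⊕0⊕1⊕1⊕0⊕1⊕0 = 0
s16 (pos 16,17,18,19,20,21,22,23,24,25,26,27,28,29,30,31): 1⊕0⊕0⊕0⊕1⊕1⊕0⊕1⊕1⊕0⊕0⊕1⊕1⊕0⊕1⊕0 = 0
Syndrome s16…s1 = 00000 → no error.
Read data bits from positions 3,5,6,7,9,10,11,12,13,14,15,17,18,19,20,21,22,23,24,25,26,27,28,29,30,31: 01000101001000110110011010

01000101001000110110011010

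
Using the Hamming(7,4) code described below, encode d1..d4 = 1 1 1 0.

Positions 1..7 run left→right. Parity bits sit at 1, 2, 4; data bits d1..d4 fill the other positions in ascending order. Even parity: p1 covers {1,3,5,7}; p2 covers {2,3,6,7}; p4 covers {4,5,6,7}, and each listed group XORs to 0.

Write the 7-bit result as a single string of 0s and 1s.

0010110

Place data at non-parity positions: p1 p2 1 p4 1 1 0
p1 (pos 1,3,5,7): XOR of data positions = 1⊕1⊕0 = 0
p2 (pos 2,3,6,7): XOR of data positions = 1⊕1⊕0 = 0
p4 (pos 4,5,6,7): XOR of data positions = 1⊕1⊕0 = 0
Codeword: 0010110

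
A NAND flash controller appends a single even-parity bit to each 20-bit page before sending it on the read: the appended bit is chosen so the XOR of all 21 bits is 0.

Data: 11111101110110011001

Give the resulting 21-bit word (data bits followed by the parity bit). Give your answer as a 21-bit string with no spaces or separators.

XOR of the 20 data bits: 1⊕1⊕1⊕1⊕1⊕1⊕0⊕1⊕1⊕1⊕0⊕1⊕1⊕0⊕0⊕1⊕1⊕0⊕0⊕1 = 0
Parity bit = 0 (so all 21 bits XOR to 0).

111111011101100110010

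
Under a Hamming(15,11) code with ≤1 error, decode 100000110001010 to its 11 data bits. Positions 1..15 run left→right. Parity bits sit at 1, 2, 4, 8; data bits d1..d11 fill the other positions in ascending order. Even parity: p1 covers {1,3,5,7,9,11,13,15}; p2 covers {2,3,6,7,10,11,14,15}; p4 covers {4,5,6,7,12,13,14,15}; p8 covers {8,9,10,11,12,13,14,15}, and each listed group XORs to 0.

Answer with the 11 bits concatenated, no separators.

00010000010

s1 (pos 1,3,5,7,9,11,13,15): 1⊕0⊕0⊕1⊕0⊕0⊕0⊕0 = 0
s2 (pos 2,3,6,7,10,11,14,15): 0⊕0⊕0⊕1⊕0⊕0⊕1⊕0 = 0
s4 (pos 4,5,6,7,12,13,14,15): 0⊕0⊕0⊕1⊕1⊕0⊕1⊕0 = 1
s8 (pos 8,9,10,11,12,13,14,15): 1⊕0⊕0⊕0⊕1⊕0⊕1⊕0 = 1
Syndrome s8…s1 = 1100 → error at position 12.
Flip position 12: 100000110001010 → 100000110000010
Read data bits from positions 3,5,6,7,9,10,11,12,13,14,15: 00010000010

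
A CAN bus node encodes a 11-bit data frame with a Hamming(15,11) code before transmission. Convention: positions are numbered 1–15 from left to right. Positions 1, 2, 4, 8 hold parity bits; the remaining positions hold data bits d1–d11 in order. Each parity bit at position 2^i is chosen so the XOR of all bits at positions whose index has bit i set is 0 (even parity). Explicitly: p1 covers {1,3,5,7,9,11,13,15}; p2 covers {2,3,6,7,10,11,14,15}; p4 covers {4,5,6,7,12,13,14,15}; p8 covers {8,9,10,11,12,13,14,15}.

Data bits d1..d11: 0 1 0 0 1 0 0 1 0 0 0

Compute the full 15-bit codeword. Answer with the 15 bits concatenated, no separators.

Place data at non-parity positions: p1 p2 0 p4 1 0 0 p8 1 0 0 1 0 0 0
p1 (pos 1,3,5,7,9,11,13,15): XOR of data positions = 0⊕1⊕0⊕1⊕0⊕0⊕0 = 0
p2 (pos 2,3,6,7,10,11,14,15): XOR of data positions = 0⊕0⊕0⊕0⊕0⊕0⊕0 = 0
p4 (pos 4,5,6,7,12,13,14,15): XOR of data positions = 1⊕0⊕0⊕1⊕0⊕0⊕0 = 0
p8 (pos 8,9,10,11,12,13,14,15): XOR of data positions = 1⊕0⊕0⊕1⊕0⊕0⊕0 = 0
Codeword: 000010001001000

000010001001000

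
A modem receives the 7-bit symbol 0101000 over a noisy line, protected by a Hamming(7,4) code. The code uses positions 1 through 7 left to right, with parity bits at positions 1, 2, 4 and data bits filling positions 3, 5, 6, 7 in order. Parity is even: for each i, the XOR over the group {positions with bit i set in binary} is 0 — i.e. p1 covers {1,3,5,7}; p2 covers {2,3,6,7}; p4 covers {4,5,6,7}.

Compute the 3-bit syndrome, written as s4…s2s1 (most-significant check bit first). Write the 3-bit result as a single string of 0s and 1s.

s1 (pos 1,3,5,7): 0⊕0⊕0⊕0 = 0
s2 (pos 2,3,6,7): 1⊕0⊕0⊕0 = 1
s4 (pos 4,5,6,7): 1⊕0⊕0⊕0 = 1
Syndrome s4…s1 = 110 → error at position 6.

110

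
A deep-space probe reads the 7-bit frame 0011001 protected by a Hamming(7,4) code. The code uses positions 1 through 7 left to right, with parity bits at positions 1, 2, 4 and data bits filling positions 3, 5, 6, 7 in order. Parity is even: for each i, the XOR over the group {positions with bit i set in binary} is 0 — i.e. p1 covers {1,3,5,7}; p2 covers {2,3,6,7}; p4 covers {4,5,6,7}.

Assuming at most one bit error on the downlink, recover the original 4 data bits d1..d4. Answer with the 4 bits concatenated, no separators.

1001

s1 (pos 1,3,5,7): 0⊕1⊕0⊕1 = 0
s2 (pos 2,3,6,7): 0⊕1⊕0⊕1 = 0
s4 (pos 4,5,6,7): 1⊕0⊕0⊕1 = 0
Syndrome s4…s1 = 000 → no error.
Read data bits from positions 3,5,6,7: 1001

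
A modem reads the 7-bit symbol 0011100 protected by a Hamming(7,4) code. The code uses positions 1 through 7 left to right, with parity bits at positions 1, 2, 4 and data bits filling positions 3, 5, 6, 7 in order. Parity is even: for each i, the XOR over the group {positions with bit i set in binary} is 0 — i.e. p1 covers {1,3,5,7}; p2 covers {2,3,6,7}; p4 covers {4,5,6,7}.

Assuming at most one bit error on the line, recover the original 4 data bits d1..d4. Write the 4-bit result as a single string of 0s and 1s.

s1 (pos 1,3,5,7): 0⊕1⊕1⊕0 = 0
s2 (pos 2,3,6,7): 0⊕1⊕0⊕0 = 1
s4 (pos 4,5,6,7): 1⊕1⊕0⊕0 = 0
Syndrome s4…s1 = 010 → error at position 2.
Flip position 2: 0011100 → 0111100
Read data bits from positions 3,5,6,7: 1100

1100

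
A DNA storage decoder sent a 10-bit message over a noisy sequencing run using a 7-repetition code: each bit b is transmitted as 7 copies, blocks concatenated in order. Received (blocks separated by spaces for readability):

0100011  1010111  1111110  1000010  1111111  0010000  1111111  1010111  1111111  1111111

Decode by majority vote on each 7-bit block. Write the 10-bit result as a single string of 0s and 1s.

Block 1 (0100011): 3 ones → 0
Block 2 (1010111): 5 ones → 1
Block 3 (1111110): 6 ones → 1
Block 4 (1000010): 2 ones → 0
Block 5 (1111111): 7 ones → 1
Block 6 (0010000): 1 one → 0
Block 7 (1111111): 7 ones → 1
Block 8 (1010111): 5 ones → 1
Block 9 (1111111): 7 ones → 1
Block 10 (1111111): 7 ones → 1

0110101111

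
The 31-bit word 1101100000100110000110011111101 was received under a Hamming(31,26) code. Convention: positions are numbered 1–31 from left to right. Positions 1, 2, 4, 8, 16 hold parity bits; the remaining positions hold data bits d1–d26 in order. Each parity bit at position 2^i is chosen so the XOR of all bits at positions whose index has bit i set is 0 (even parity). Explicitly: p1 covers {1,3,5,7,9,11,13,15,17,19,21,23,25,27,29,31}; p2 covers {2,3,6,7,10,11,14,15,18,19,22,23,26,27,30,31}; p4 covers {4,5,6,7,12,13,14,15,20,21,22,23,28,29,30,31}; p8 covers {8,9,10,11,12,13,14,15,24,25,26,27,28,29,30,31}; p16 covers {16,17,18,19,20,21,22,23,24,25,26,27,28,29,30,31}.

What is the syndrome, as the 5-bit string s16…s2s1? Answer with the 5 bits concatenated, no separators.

s1 (pos 1,3,5,7,9,11,13,15,17,19,21,23,25,27,29,31): 1⊕0⊕1⊕0⊕0⊕1⊕0⊕1⊕0⊕0⊕1⊕0⊕1⊕1⊕1⊕1 = 1
s2 (pos 2,3,6,7,10,11,14,15,18,19,22,23,26,27,30,31): 1⊕0⊕0⊕0⊕0⊕1⊕1⊕1⊕0⊕0⊕0⊕0⊕1⊕1⊕0⊕1 = 1
s4 (pos 4,5,6,7,12,13,14,15,20,21,22,23,28,29,30,31): 1⊕1⊕0⊕0⊕0⊕0⊕1⊕1⊕1⊕1⊕0⊕0⊕1⊕1⊕0⊕1 = 1
s8 (pos 8,9,10,11,12,13,14,15,24,25,26,27,28,29,30,31): 0⊕0⊕0⊕1⊕0⊕0⊕1⊕1⊕1⊕1⊕1⊕1⊕1⊕1⊕0⊕1 = 0
s16 (pos 16,17,18,19,20,21,22,23,24,25,26,27,28,29,30,31): 0⊕0⊕0⊕0⊕1⊕1⊕0⊕0⊕1⊕1⊕1⊕1⊕1⊕1⊕0⊕1 = 1
Syndrome s16…s1 = 10111 → error at position 23.

10111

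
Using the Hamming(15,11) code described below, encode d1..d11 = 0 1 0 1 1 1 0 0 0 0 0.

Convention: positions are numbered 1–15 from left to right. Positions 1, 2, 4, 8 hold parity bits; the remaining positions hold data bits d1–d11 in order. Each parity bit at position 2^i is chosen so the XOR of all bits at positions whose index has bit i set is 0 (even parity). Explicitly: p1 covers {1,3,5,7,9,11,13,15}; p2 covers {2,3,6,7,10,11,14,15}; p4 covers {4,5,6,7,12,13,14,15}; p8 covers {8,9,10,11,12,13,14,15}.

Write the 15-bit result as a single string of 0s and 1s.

100010101100000

Place data at non-parity positions: p1 p2 0 p4 1 0 1 p8 1 1 0 0 0 0 0
p1 (pos 1,3,5,7,9,11,13,15): XOR of data positions = 0⊕1⊕1⊕1⊕0⊕0⊕0 = 1
p2 (pos 2,3,6,7,10,11,14,15): XOR of data positions = 0⊕0⊕1⊕1⊕0⊕0⊕0 = 0
p4 (pos 4,5,6,7,12,13,14,15): XOR of data positions = 1⊕0⊕1⊕0⊕0⊕0⊕0 = 0
p8 (pos 8,9,10,11,12,13,14,15): XOR of data positions = 1⊕1⊕0⊕0⊕0⊕0⊕0 = 0
Codeword: 100010101100000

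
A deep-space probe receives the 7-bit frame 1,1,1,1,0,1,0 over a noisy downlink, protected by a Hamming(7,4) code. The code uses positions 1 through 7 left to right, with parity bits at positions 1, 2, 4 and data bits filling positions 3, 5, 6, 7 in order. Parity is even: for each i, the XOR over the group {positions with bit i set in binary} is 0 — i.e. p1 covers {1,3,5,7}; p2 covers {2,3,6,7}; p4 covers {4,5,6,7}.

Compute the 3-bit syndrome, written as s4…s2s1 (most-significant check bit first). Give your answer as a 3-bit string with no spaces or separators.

s1 (pos 1,3,5,7): 1⊕1⊕0⊕0 = 0
s2 (pos 2,3,6,7): 1⊕1⊕1⊕0 = 1
s4 (pos 4,5,6,7): 1⊕0⊕1⊕0 = 0
Syndrome s4…s1 = 010 → error at position 2.

010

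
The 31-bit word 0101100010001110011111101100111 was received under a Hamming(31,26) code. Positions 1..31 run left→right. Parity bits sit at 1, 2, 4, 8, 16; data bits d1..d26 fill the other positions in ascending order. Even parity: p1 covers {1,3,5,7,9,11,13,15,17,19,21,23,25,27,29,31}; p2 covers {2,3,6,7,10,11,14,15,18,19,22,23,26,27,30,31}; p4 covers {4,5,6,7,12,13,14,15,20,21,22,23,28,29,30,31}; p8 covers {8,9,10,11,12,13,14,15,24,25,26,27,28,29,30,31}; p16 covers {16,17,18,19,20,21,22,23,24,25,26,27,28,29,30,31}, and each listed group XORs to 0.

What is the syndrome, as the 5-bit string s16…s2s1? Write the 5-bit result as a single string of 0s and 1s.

11000

s1 (pos 1,3,5,7,9,11,13,15,17,19,21,23,25,27,29,31): 0⊕0⊕1⊕0⊕1⊕0⊕1⊕1⊕0⊕1⊕1⊕1⊕1⊕0⊕1⊕1 = 0
s2 (pos 2,3,6,7,10,11,14,15,18,19,22,23,26,27,30,31): 1⊕0⊕0⊕0⊕0⊕0⊕1⊕1⊕1⊕1⊕1⊕1⊕1⊕0⊕1⊕1 = 0
s4 (pos 4,5,6,7,12,13,14,15,20,21,22,23,28,29,30,31): 1⊕1⊕0⊕0⊕0⊕1⊕1⊕1⊕1⊕1⊕1⊕1⊕0⊕1⊕1⊕1 = 0
s8 (pos 8,9,10,11,12,13,14,15,24,25,26,27,28,29,30,31): 0⊕1⊕0⊕0⊕0⊕1⊕1⊕1⊕0⊕1⊕1⊕0⊕0⊕1⊕1⊕1 = 1
s16 (pos 16,17,18,19,20,21,22,23,24,25,26,27,28,29,30,31): 0⊕0⊕1⊕1⊕1⊕1⊕1⊕1⊕0⊕1⊕1⊕0⊕0⊕1⊕1⊕1 = 1
Syndrome s16…s1 = 11000 → error at position 24.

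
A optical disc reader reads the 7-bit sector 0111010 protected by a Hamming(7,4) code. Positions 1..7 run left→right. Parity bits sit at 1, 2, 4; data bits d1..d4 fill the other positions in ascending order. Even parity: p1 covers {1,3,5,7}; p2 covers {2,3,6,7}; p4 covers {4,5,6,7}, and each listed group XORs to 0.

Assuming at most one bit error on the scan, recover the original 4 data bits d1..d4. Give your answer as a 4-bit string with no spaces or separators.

s1 (pos 1,3,5,7): 0⊕1⊕0⊕0 = 1
s2 (pos 2,3,6,7): 1⊕1⊕1⊕0 = 1
s4 (pos 4,5,6,7): 1⊕0⊕1⊕0 = 0
Syndrome s4…s1 = 011 → error at position 3.
Flip position 3: 0111010 → 0101010
Read data bits from positions 3,5,6,7: 0010

0010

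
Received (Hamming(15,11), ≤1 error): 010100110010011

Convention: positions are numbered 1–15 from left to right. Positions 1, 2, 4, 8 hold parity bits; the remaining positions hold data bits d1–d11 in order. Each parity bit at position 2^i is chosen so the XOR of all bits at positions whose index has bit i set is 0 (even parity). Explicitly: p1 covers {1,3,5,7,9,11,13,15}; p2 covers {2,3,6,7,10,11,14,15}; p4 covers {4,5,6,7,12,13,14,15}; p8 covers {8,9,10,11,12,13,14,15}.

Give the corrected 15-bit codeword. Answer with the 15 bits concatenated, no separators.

011100110010011

s1 (pos 1,3,5,7,9,11,13,15): 0⊕0⊕0⊕1⊕0⊕1⊕0⊕1 = 1
s2 (pos 2,3,6,7,10,11,14,15): 1⊕0⊕0⊕1⊕0⊕1⊕1⊕1 = 1
s4 (pos 4,5,6,7,12,13,14,15): 1⊕0⊕0⊕1⊕0⊕0⊕1⊕1 = 0
s8 (pos 8,9,10,11,12,13,14,15): 1⊕0⊕0⊕1⊕0⊕0⊕1⊕1 = 0
Syndrome s8…s1 = 0011 → error at position 3.
Flip position 3: 010100110010011 → 011100110010011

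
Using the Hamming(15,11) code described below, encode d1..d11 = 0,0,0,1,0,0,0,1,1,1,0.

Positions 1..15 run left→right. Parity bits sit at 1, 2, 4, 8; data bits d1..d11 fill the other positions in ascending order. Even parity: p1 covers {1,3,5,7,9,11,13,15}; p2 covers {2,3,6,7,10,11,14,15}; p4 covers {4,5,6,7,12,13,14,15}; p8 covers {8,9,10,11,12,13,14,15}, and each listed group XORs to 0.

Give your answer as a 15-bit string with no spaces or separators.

000000110001110

Place data at non-parity positions: p1 p2 0 p4 0 0 1 p8 0 0 0 1 1 1 0
p1 (pos 1,3,5,7,9,11,13,15): XOR of data positions = 0⊕0⊕1⊕0⊕0⊕1⊕0 = 0
p2 (pos 2,3,6,7,10,11,14,15): XOR of data positions = 0⊕0⊕1⊕0⊕0⊕1⊕0 = 0
p4 (pos 4,5,6,7,12,13,14,15): XOR of data positions = 0⊕0⊕1⊕1⊕1⊕1⊕0 = 0
p8 (pos 8,9,10,11,12,13,14,15): XOR of data positions = 0⊕0⊕0⊕1⊕1⊕1⊕0 = 1
Codeword: 000000110001110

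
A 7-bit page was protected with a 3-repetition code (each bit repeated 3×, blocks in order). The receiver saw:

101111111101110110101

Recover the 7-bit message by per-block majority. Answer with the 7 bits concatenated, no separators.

Block 1 (101): 2 ones → 1
Block 2 (111): 3 ones → 1
Block 3 (111): 3 ones → 1
Block 4 (101): 2 ones → 1
Block 5 (110): 2 ones → 1
Block 6 (110): 2 ones → 1
Block 7 (101): 2 ones → 1

1111111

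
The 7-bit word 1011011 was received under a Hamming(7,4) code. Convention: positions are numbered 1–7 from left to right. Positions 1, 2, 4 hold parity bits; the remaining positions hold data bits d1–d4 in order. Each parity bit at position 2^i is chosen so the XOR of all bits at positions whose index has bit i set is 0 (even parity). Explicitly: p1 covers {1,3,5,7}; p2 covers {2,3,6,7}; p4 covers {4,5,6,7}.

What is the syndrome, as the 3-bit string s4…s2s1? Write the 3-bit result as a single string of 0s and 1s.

111

s1 (pos 1,3,5,7): 1⊕1⊕0⊕1 = 1
s2 (pos 2,3,6,7): 0⊕1⊕1⊕1 = 1
s4 (pos 4,5,6,7): 1⊕0⊕1⊕1 = 1
Syndrome s4…s1 = 111 → error at position 7.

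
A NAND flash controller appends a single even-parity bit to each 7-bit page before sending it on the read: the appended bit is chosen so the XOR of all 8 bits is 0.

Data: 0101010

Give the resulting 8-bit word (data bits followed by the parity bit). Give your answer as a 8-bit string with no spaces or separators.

XOR of the 7 data bits: 0⊕1⊕0⊕1⊕0⊕1⊕0 = 1
Parity bit = 1 (so all 8 bits XOR to 0).

01010101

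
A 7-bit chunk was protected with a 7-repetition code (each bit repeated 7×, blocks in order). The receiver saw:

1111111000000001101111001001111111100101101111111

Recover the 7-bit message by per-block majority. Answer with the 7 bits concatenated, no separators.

Block 1 (1111111): 7 ones → 1
Block 2 (0000000): 0 ones → 0
Block 3 (0110111): 5 ones → 1
Block 4 (1001001): 3 ones → 0
Block 5 (1111111): 7 ones → 1
Block 6 (0010110): 3 ones → 0
Block 7 (1111111): 7 ones → 1

1010101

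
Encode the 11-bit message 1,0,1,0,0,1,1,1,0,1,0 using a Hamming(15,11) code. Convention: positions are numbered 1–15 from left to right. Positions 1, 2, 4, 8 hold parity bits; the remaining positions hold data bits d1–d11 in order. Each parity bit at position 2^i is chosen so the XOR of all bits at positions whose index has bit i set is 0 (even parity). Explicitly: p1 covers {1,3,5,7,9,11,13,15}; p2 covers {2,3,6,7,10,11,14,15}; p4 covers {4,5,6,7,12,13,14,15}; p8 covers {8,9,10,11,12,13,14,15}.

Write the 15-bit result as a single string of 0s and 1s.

011101000111010

Place data at non-parity positions: p1 p2 1 p4 0 1 0 p8 0 1 1 1 0 1 0
p1 (pos 1,3,5,7,9,11,13,15): XOR of data positions = 1⊕0⊕0⊕0⊕1⊕0⊕0 = 0
p2 (pos 2,3,6,7,10,11,14,15): XOR of data positions = 1⊕1⊕0⊕1⊕1⊕1⊕0 = 1
p4 (pos 4,5,6,7,12,13,14,15): XOR of data positions = 0⊕1⊕0⊕1⊕0⊕1⊕0 = 1
p8 (pos 8,9,10,11,12,13,14,15): XOR of data positions = 0⊕1⊕1⊕1⊕0⊕1⊕0 = 0
Codeword: 011101000111010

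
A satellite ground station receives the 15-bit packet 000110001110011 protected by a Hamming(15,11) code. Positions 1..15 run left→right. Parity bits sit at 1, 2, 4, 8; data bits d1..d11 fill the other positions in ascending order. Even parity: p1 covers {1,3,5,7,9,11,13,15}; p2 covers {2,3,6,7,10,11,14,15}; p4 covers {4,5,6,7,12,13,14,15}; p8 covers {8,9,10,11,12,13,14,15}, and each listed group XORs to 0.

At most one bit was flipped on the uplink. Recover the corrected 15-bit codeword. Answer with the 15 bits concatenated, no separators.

000110011110011

s1 (pos 1,3,5,7,9,11,13,15): 0⊕0⊕1⊕0⊕1⊕1⊕0⊕1 = 0
s2 (pos 2,3,6,7,10,11,14,15): 0⊕0⊕0⊕0⊕1⊕1⊕1⊕1 = 0
s4 (pos 4,5,6,7,12,13,14,15): 1⊕1⊕0⊕0⊕0⊕0⊕1⊕1 = 0
s8 (pos 8,9,10,11,12,13,14,15): 0⊕1⊕1⊕1⊕0⊕0⊕1⊕1 = 1
Syndrome s8…s1 = 1000 → error at position 8.
Flip position 8: 000110001110011 → 000110011110011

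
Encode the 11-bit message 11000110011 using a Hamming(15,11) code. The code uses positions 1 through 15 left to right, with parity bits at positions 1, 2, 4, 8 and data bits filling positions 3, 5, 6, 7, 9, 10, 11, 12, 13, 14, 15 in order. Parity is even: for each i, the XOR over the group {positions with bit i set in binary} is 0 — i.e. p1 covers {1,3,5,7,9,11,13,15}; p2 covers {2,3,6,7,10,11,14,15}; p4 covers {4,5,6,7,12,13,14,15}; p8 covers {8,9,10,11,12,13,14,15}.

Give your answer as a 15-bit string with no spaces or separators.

Place data at non-parity positions: p1 p2 1 p4 1 0 0 p8 0 1 1 0 0 1 1
p1 (pos 1,3,5,7,9,11,13,15): XOR of data positions = 1⊕1⊕0⊕0⊕1⊕0⊕1 = 0
p2 (pos 2,3,6,7,10,11,14,15): XOR of data positions = 1⊕0⊕0⊕1⊕1⊕1⊕1 = 1
p4 (pos 4,5,6,7,12,13,14,15): XOR of data positions = 1⊕0⊕0⊕0⊕0⊕1⊕1 = 1
p8 (pos 8,9,10,11,12,13,14,15): XOR of data positions = 0⊕1⊕1⊕0⊕0⊕1⊕1 = 0
Codeword: 011110000110011

011110000110011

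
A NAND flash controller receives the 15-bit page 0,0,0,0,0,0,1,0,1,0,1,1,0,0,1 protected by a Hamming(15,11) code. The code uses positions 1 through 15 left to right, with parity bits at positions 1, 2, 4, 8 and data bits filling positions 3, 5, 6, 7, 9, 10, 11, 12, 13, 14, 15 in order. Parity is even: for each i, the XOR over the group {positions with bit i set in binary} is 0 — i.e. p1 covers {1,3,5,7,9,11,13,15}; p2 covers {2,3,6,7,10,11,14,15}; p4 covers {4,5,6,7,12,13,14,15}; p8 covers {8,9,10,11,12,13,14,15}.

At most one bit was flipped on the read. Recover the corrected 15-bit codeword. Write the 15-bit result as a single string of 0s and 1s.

s1 (pos 1,3,5,7,9,11,13,15): 0⊕0⊕0⊕1⊕1⊕1⊕0⊕1 = 0
s2 (pos 2,3,6,7,10,11,14,15): 0⊕0⊕0⊕1⊕0⊕1⊕0⊕1 = 1
s4 (pos 4,5,6,7,12,13,14,15): 0⊕0⊕0⊕1⊕1⊕0⊕0⊕1 = 1
s8 (pos 8,9,10,11,12,13,14,15): 0⊕1⊕0⊕1⊕1⊕0⊕0⊕1 = 0
Syndrome s8…s1 = 0110 → error at position 6.
Flip position 6: 000000101011001 → 000001101011001

000001101011001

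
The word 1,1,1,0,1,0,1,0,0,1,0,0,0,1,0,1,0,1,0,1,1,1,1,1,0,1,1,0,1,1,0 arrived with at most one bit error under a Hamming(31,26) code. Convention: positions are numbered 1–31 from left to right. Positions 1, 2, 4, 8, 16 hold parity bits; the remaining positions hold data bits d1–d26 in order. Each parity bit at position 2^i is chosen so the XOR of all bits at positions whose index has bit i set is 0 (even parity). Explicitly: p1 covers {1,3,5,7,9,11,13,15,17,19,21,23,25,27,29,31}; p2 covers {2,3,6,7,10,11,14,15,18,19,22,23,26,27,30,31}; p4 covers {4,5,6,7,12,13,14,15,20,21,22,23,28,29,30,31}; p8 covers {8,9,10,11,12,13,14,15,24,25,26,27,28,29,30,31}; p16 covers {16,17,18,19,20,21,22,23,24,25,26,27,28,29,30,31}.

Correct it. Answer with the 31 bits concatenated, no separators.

1110101001000101010111110110100

s1 (pos 1,3,5,7,9,11,13,15,17,19,21,23,25,27,29,31): 1⊕1⊕1⊕1⊕0⊕0⊕0⊕0⊕0⊕0⊕1⊕1⊕0⊕1⊕1⊕0 = 0
s2 (pos 2,3,6,7,10,11,14,15,18,19,22,23,26,27,30,31): 1⊕1⊕0⊕1⊕1⊕0⊕1⊕0⊕1⊕0⊕1⊕1⊕1⊕1⊕1⊕0 = 1
s4 (pos 4,5,6,7,12,13,14,15,20,21,22,23,28,29,30,31): 0⊕1⊕0⊕1⊕0⊕0⊕1⊕0⊕1⊕1⊕1⊕1⊕0⊕1⊕1⊕0 = 1
s8 (pos 8,9,10,11,12,13,14,15,24,25,26,27,28,29,30,31): 0⊕0⊕1⊕0⊕0⊕0⊕1⊕0⊕1⊕0⊕1⊕1⊕0⊕1⊕1⊕0 = 1
s16 (pos 16,17,18,19,20,21,22,23,24,25,26,27,28,29,30,31): 1⊕0⊕1⊕0⊕1⊕1⊕1⊕1⊕1⊕0⊕1⊕1⊕0⊕1⊕1⊕0 = 1
Syndrome s16…s1 = 11110 → error at position 30.
Flip position 30: 1110101001000101010111110110110 → 1110101001000101010111110110100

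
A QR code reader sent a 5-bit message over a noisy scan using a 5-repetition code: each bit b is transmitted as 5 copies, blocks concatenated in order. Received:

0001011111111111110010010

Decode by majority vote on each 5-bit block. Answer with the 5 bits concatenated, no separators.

Block 1 (00010): 1 one → 0
Block 2 (11111): 5 ones → 1
Block 3 (11111): 5 ones → 1
Block 4 (11100): 3 ones → 1
Block 5 (10010): 2 ones → 0

01110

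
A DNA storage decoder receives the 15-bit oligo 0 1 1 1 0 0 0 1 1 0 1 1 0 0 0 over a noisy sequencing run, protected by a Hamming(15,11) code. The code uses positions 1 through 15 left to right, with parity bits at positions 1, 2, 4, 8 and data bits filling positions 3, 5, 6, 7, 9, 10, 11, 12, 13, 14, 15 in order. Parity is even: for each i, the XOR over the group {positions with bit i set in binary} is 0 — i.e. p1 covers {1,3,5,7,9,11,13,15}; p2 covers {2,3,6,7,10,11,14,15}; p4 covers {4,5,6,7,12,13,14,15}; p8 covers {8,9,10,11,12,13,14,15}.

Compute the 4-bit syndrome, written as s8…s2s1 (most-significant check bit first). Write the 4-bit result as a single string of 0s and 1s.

0011

s1 (pos 1,3,5,7,9,11,13,15): 0⊕1⊕0⊕0⊕1⊕1⊕0⊕0 = 1
s2 (pos 2,3,6,7,10,11,14,15): 1⊕1⊕0⊕0⊕0⊕1⊕0⊕0 = 1
s4 (pos 4,5,6,7,12,13,14,15): 1⊕0⊕0⊕0⊕1⊕0⊕0⊕0 = 0
s8 (pos 8,9,10,11,12,13,14,15): 1⊕1⊕0⊕1⊕1⊕0⊕0⊕0 = 0
Syndrome s8…s1 = 0011 → error at position 3.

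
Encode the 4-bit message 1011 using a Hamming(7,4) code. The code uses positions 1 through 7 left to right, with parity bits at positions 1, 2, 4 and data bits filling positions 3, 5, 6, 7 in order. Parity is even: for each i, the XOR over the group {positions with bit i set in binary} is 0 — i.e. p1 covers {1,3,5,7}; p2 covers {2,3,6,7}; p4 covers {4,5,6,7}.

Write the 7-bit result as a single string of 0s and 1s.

0110011

Place data at non-parity positions: p1 p2 1 p4 0 1 1
p1 (pos 1,3,5,7): XOR of data positions = 1⊕0⊕1 = 0
p2 (pos 2,3,6,7): XOR of data positions = 1⊕1⊕1 = 1
p4 (pos 4,5,6,7): XOR of data positions = 0⊕1⊕1 = 0
Codeword: 0110011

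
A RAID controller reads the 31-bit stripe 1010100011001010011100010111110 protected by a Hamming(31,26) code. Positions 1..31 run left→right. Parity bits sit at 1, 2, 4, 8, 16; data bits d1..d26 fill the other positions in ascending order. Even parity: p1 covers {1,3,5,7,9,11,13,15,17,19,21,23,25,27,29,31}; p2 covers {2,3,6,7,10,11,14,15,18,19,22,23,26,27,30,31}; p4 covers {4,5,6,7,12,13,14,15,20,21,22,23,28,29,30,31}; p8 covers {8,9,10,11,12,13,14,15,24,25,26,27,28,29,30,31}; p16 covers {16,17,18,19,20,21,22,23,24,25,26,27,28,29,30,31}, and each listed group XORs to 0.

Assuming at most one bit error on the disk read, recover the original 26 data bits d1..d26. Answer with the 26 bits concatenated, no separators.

11001100101011110010111110

s1 (pos 1,3,5,7,9,11,13,15,17,19,21,23,25,27,29,31): 1⊕1⊕1⊕0⊕1⊕0⊕1⊕1⊕0⊕1⊕0⊕0⊕0⊕1⊕1⊕0 = 1
s2 (pos 2,3,6,7,10,11,14,15,18,19,22,23,26,27,30,31): 0⊕1⊕0⊕0⊕1⊕0⊕0⊕1⊕1⊕1⊕0⊕0⊕1⊕1⊕1⊕0 = 0
s4 (pos 4,5,6,7,12,13,14,15,20,21,22,23,28,29,30,31): 0⊕1⊕0⊕0⊕0⊕1⊕0⊕1⊕1⊕0⊕0⊕0⊕1⊕1⊕1⊕0 = 1
s8 (pos 8,9,10,11,12,13,14,15,24,25,26,27,28,29,30,31): 0⊕1⊕1⊕0⊕0⊕1⊕0⊕1⊕1⊕0⊕1⊕1⊕1⊕1⊕1⊕0 = 0
s16 (pos 16,17,18,19,20,21,22,23,24,25,26,27,28,29,30,31): 0⊕0⊕1⊕1⊕1⊕0⊕0⊕0⊕1⊕0⊕1⊕1⊕1⊕1⊕1⊕0 = 1
Syndrome s16…s1 = 10101 → error at position 21.
Flip position 21: 1010100011001010011100010111110 → 1010100011001010011110010111110
Read data bits from positions 3,5,6,7,9,10,11,12,13,14,15,17,18,19,20,21,22,23,24,25,26,27,28,29,30,31: 11001100101011110010111110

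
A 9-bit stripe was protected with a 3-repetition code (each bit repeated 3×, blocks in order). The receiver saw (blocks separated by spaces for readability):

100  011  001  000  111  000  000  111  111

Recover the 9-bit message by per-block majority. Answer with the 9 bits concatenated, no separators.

Block 1 (100): 1 one → 0
Block 2 (011): 2 ones → 1
Block 3 (001): 1 one → 0
Block 4 (000): 0 ones → 0
Block 5 (111): 3 ones → 1
Block 6 (000): 0 ones → 0
Block 7 (000): 0 ones → 0
Block 8 (111): 3 ones → 1
Block 9 (111): 3 ones → 1

010010011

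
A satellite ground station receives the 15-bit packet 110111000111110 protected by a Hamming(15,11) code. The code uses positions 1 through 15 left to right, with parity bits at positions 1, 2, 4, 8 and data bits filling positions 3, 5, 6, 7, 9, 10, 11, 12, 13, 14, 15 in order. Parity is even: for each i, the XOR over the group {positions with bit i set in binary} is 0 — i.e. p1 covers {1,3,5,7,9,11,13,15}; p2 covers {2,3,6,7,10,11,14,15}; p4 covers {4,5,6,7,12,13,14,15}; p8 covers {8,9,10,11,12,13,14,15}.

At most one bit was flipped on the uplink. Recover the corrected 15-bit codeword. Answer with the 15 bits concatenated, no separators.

110111000011110

s1 (pos 1,3,5,7,9,11,13,15): 1⊕0⊕1⊕0⊕0⊕1⊕1⊕0 = 0
s2 (pos 2,3,6,7,10,11,14,15): 1⊕0⊕1⊕0⊕1⊕1⊕1⊕0 = 1
s4 (pos 4,5,6,7,12,13,14,15): 1⊕1⊕1⊕0⊕1⊕1⊕1⊕0 = 0
s8 (pos 8,9,10,11,12,13,14,15): 0⊕0⊕1⊕1⊕1⊕1⊕1⊕0 = 1
Syndrome s8…s1 = 1010 → error at position 10.
Flip position 10: 110111000111110 → 110111000011110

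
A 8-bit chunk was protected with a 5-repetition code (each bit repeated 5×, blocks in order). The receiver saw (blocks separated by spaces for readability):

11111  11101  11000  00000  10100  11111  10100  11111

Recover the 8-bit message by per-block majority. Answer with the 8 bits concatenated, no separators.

Block 1 (11111): 5 ones → 1
Block 2 (11101): 4 ones → 1
Block 3 (11000): 2 ones → 0
Block 4 (00000): 0 ones → 0
Block 5 (10100): 2 ones → 0
Block 6 (11111): 5 ones → 1
Block 7 (10100): 2 ones → 0
Block 8 (11111): 5 ones → 1

11000101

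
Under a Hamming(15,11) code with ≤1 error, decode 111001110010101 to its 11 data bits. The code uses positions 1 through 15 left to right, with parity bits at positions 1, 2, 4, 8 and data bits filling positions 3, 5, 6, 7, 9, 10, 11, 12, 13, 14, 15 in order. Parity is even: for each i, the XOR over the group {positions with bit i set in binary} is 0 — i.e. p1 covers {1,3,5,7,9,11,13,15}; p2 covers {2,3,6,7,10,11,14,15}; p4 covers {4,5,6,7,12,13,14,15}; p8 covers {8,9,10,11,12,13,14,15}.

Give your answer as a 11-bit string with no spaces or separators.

10110010101

s1 (pos 1,3,5,7,9,11,13,15): 1⊕1⊕0⊕1⊕0⊕1⊕1⊕1 = 0
s2 (pos 2,3,6,7,10,11,14,15): 1⊕1⊕1⊕1⊕0⊕1⊕0⊕1 = 0
s4 (pos 4,5,6,7,12,13,14,15): 0⊕0⊕1⊕1⊕0⊕1⊕0⊕1 = 0
s8 (pos 8,9,10,11,12,13,14,15): 1⊕0⊕0⊕1⊕0⊕1⊕0⊕1 = 0
Syndrome s8…s1 = 0000 → no error.
Read data bits from positions 3,5,6,7,9,10,11,12,13,14,15: 10110010101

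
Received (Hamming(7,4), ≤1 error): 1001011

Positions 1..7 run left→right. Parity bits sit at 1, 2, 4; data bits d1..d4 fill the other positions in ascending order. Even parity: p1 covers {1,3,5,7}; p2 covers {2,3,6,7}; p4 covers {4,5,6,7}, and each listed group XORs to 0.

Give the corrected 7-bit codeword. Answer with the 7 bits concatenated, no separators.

1000011

s1 (pos 1,3,5,7): 1⊕0⊕0⊕1 = 0
s2 (pos 2,3,6,7): 0⊕0⊕1⊕1 = 0
s4 (pos 4,5,6,7): 1⊕0⊕1⊕1 = 1
Syndrome s4…s1 = 100 → error at position 4.
Flip position 4: 1001011 → 1000011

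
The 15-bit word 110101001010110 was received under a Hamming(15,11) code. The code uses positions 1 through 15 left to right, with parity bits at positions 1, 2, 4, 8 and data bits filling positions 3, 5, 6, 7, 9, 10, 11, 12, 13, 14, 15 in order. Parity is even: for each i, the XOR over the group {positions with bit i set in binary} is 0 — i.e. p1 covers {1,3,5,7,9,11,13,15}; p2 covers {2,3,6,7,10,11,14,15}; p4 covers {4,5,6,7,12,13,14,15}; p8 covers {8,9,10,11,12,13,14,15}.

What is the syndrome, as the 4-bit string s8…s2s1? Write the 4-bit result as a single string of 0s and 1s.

s1 (pos 1,3,5,7,9,11,13,15): 1⊕0⊕0⊕0⊕1⊕1⊕1⊕0 = 0
s2 (pos 2,3,6,7,10,11,14,15): 1⊕0⊕1⊕0⊕0⊕1⊕1⊕0 = 0
s4 (pos 4,5,6,7,12,13,14,15): 1⊕0⊕1⊕0⊕0⊕1⊕1⊕0 = 0
s8 (pos 8,9,10,11,12,13,14,15): 0⊕1⊕0⊕1⊕0⊕1⊕1⊕0 = 0
Syndrome s8…s1 = 0000 → no error.

0000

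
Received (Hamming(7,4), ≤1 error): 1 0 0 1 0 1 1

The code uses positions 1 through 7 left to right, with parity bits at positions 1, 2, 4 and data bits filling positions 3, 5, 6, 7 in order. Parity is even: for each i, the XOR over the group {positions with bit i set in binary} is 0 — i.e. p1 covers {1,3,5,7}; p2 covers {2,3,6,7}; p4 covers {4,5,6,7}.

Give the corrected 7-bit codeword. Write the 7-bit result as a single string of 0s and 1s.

s1 (pos 1,3,5,7): 1⊕0⊕0⊕1 = 0
s2 (pos 2,3,6,7): 0⊕0⊕1⊕1 = 0
s4 (pos 4,5,6,7): 1⊕0⊕1⊕1 = 1
Syndrome s4…s1 = 100 → error at position 4.
Flip position 4: 1001011 → 1000011

1000011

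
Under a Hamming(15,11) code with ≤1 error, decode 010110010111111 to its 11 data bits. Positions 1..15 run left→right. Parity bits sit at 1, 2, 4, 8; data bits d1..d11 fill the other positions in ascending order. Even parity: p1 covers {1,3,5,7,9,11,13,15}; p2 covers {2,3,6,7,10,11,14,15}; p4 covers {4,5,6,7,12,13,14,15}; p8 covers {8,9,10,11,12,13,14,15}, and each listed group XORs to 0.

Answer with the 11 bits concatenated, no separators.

s1 (pos 1,3,5,7,9,11,13,15): 0⊕0⊕1⊕0⊕0⊕1⊕1⊕1 = 0
s2 (pos 2,3,6,7,10,11,14,15): 1⊕0⊕0⊕0⊕1⊕1⊕1⊕1 = 1
s4 (pos 4,5,6,7,12,13,14,15): 1⊕1⊕0⊕0⊕1⊕1⊕1⊕1 = 0
s8 (pos 8,9,10,11,12,13,14,15): 1⊕0⊕1⊕1⊕1⊕1⊕1⊕1 = 1
Syndrome s8…s1 = 1010 → error at position 10.
Flip position 10: 010110010111111 → 010110010011111
Read data bits from positions 3,5,6,7,9,10,11,12,13,14,15: 01000011111

01000011111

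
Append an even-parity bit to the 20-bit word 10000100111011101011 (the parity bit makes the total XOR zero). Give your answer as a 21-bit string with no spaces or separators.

100001001110111010111

XOR of the 20 data bits: 1⊕0⊕0⊕0⊕0⊕1⊕0⊕0⊕1⊕1⊕1⊕0⊕1⊕1⊕1⊕0⊕1⊕0⊕1⊕1 = 1
Parity bit = 1 (so all 21 bits XOR to 0).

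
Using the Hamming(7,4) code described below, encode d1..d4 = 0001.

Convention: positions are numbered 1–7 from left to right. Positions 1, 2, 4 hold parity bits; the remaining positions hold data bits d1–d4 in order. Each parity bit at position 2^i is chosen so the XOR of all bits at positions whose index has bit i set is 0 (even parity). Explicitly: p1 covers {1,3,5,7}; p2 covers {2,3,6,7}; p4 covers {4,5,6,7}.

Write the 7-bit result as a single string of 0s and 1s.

1101001

Place data at non-parity positions: p1 p2 0 p4 0 0 1
p1 (pos 1,3,5,7): XOR of data positions = 0⊕0⊕1 = 1
p2 (pos 2,3,6,7): XOR of data positions = 0⊕0⊕1 = 1
p4 (pos 4,5,6,7): XOR of data positions = 0⊕0⊕1 = 1
Codeword: 1101001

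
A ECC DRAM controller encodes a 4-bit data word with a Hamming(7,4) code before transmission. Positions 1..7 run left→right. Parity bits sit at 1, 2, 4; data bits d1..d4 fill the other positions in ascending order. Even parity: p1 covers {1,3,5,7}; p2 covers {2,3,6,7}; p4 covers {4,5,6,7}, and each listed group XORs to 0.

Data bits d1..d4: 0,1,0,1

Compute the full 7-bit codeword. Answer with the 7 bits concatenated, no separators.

0100101

Place data at non-parity positions: p1 p2 0 p4 1 0 1
p1 (pos 1,3,5,7): XOR of data positions = 0⊕1⊕1 = 0
p2 (pos 2,3,6,7): XOR of data positions = 0⊕0⊕1 = 1
p4 (pos 4,5,6,7): XOR of data positions = 1⊕0⊕1 = 0
Codeword: 0100101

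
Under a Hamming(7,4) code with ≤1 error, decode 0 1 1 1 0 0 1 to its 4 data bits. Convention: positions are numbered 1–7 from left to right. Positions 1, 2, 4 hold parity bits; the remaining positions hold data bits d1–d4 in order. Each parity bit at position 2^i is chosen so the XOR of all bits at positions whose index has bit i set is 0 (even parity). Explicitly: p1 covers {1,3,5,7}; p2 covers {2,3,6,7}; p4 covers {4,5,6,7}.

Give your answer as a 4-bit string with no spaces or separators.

s1 (pos 1,3,5,7): 0⊕1⊕0⊕1 = 0
s2 (pos 2,3,6,7): 1⊕1⊕0⊕1 = 1
s4 (pos 4,5,6,7): 1⊕0⊕0⊕1 = 0
Syndrome s4…s1 = 010 → error at position 2.
Flip position 2: 0111001 → 0011001
Read data bits from positions 3,5,6,7: 1001

1001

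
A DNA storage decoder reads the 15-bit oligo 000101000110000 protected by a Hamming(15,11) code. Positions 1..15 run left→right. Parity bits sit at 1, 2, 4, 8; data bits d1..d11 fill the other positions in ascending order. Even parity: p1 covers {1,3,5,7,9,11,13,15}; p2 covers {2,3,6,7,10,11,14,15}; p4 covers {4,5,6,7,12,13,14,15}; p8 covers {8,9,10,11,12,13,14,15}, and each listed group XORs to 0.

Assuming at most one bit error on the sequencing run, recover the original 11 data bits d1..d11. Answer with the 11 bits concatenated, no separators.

10100110000

s1 (pos 1,3,5,7,9,11,13,15): 0⊕0⊕0⊕0⊕0⊕1⊕0⊕0 = 1
s2 (pos 2,3,6,7,10,11,14,15): 0⊕0⊕1⊕0⊕1⊕1⊕0⊕0 = 1
s4 (pos 4,5,6,7,12,13,14,15): 1⊕0⊕1⊕0⊕0⊕0⊕0⊕0 = 0
s8 (pos 8,9,10,11,12,13,14,15): 0⊕0⊕1⊕1⊕0⊕0⊕0⊕0 = 0
Syndrome s8…s1 = 0011 → error at position 3.
Flip position 3: 000101000110000 → 001101000110000
Read data bits from positions 3,5,6,7,9,10,11,12,13,14,15: 10100110000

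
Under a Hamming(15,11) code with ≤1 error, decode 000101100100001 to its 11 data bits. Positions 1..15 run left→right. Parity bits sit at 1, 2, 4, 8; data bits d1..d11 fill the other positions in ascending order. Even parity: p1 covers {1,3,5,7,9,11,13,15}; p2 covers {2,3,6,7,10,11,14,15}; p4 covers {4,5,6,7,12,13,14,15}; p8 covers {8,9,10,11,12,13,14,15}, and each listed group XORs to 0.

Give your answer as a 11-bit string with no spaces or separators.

00110100001

s1 (pos 1,3,5,7,9,11,13,15): 0⊕0⊕0⊕1⊕0⊕0⊕0⊕1 = 0
s2 (pos 2,3,6,7,10,11,14,15): 0⊕0⊕1⊕1⊕1⊕0⊕0⊕1 = 0
s4 (pos 4,5,6,7,12,13,14,15): 1⊕0⊕1⊕1⊕0⊕0⊕0⊕1 = 0
s8 (pos 8,9,10,11,12,13,14,15): 0⊕0⊕1⊕0⊕0⊕0⊕0⊕1 = 0
Syndrome s8…s1 = 0000 → no error.
Read data bits from positions 3,5,6,7,9,10,11,12,13,14,15: 00110100001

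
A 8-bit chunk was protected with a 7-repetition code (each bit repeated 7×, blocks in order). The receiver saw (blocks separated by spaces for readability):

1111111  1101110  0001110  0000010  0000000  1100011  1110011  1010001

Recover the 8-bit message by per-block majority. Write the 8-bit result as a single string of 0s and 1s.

11000110

Block 1 (1111111): 7 ones → 1
Block 2 (1101110): 5 ones → 1
Block 3 (0001110): 3 ones → 0
Block 4 (0000010): 1 one → 0
Block 5 (0000000): 0 ones → 0
Block 6 (1100011): 4 ones → 1
Block 7 (1110011): 5 ones → 1
Block 8 (1010001): 3 ones → 0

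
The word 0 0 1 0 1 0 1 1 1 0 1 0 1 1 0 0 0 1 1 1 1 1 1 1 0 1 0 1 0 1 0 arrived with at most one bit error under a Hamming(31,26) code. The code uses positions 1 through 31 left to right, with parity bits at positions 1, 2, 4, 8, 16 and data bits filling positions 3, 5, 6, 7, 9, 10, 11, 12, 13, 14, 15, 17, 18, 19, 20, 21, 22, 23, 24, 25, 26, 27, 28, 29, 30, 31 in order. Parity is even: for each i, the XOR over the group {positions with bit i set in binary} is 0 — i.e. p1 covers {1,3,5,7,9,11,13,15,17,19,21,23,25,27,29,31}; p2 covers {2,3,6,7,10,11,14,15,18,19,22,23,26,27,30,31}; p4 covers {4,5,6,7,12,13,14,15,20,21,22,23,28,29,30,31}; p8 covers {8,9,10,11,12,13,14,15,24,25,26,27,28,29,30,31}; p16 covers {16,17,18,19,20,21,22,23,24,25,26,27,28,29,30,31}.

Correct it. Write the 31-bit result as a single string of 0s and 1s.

0010101100101100011111110101010

s1 (pos 1,3,5,7,9,11,13,15,17,19,21,23,25,27,29,31): 0⊕1⊕1⊕1⊕1⊕1⊕1⊕0⊕0⊕1⊕1⊕1⊕0⊕0⊕0⊕0 = 1
s2 (pos 2,3,6,7,10,11,14,15,18,19,22,23,26,27,30,31): 0⊕1⊕0⊕1⊕0⊕1⊕1⊕0⊕1⊕1⊕1⊕1⊕1⊕0⊕1⊕0 = 0
s4 (pos 4,5,6,7,12,13,14,15,20,21,22,23,28,29,30,31): 0⊕1⊕0⊕1⊕0⊕1⊕1⊕0⊕1⊕1⊕1⊕1⊕1⊕0⊕1⊕0 = 0
s8 (pos 8,9,10,11,12,13,14,15,24,25,26,27,28,29,30,31): 1⊕1⊕0⊕1⊕0⊕1⊕1⊕0⊕1⊕0⊕1⊕0⊕1⊕0⊕1⊕0 = 1
s16 (pos 16,17,18,19,20,21,22,23,24,25,26,27,28,29,30,31): 0⊕0⊕1⊕1⊕1⊕1⊕1⊕1⊕1⊕0⊕1⊕0⊕1⊕0⊕1⊕0 = 0
Syndrome s16…s1 = 01001 → error at position 9.
Flip position 9: 0010101110101100011111110101010 → 0010101100101100011111110101010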